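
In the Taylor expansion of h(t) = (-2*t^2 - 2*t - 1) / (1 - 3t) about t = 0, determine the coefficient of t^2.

-17

Shift and add copies of the series according to the polynomial's terms.
h(0) = -1
h′(0) = -5
h′′(0) = -34
Dividing each by k! gives the coefficients c_0, ..., c_2.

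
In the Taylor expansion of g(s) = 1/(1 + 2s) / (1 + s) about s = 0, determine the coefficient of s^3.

Write out both Maclaurin series and multiply, keeping only the needed powers.
[s^0] = 1;  [s^1] = -3;  [s^2] = 7;  [s^3] = -15.
So c_3 = g′′′(0)/3! = -15.

-15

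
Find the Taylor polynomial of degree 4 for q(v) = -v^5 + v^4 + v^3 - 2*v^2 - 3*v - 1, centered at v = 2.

-9*(v - 2)^4 - 31*(v - 2)^3 - 52*(v - 2)^2 - 47*(v - 2) - 23

q(2) = -23
q′(2) = -47
q′′(2) = -104
q′′′(2) = -186
q^(4)(2) = -216
The Taylor polynomial is Σ q^(k)(2)/k! · (v - 2)^k.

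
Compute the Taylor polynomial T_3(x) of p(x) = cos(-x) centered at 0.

1 - x^2/2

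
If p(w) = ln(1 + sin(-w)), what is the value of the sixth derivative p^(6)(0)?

-16

Compose series: expand the inner function first, then feed it into the outer expansion.
The coefficient of w^6 in the expansion is -1/45, so p^(6)(0) = 6! * (-1/45) = -16.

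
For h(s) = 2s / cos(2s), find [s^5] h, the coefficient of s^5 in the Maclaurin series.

Invert the denominator's series and multiply.
h(0) = 0
h′(0) = 2
h′′(0) = 0
h′′′(0) = 24
h^(4)(0) = 0
h^(5)(0) = 800
So c_5 = h^(5)(0)/5! = 20/3.

20/3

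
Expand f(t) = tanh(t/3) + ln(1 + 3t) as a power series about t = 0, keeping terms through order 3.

728*t^3/81 - 9*t^2/2 + 10*t/3

Add the two expansions coefficient-wise.
f(0) = 0
f′(0) = 10/3
f′′(0) = -9
f′′′(0) = 1456/27
Then c_k = f^(k)(0)/k! gives each Taylor coefficient.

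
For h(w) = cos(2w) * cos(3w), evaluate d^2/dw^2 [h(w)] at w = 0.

Multiply the two series term by term and collect like powers.
The coefficient of w^2 in the expansion is -13/2, so h′′(0) = 2! * (-13/2) = -13.

-13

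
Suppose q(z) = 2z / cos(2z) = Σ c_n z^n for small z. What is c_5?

Divide the numerator series by the denominator series (power-series long division).
[z^0] = 0;  [z^1] = 2;  [z^2] = 0;  [z^3] = 4;  [z^4] = 0;  [z^5] = 20/3.
So c_5 = q^(5)(0)/5! = 20/3.

20/3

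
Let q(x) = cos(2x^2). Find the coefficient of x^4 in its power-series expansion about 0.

-2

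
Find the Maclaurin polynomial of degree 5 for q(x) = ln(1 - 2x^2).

-2*x^4 - 2*x^2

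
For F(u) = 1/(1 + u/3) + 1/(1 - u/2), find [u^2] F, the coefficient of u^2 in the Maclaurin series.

Add the two expansions coefficient-wise.
[u^0] = 2;  [u^1] = 1/6;  [u^2] = 13/36.
So c_2 = F′′(0)/2! = 13/36.

13/36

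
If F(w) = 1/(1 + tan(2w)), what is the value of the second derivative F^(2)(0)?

Plug the Maclaurin series of the inner function into that of the outer and collect terms.
The coefficient of w^2 in the expansion is 4, so F′′(0) = 2! * (4) = 8.

8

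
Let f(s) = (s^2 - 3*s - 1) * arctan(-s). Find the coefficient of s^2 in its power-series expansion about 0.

Shift and add copies of the series according to the polynomial's terms.
f(0) = 0
f′(0) = 1
f′′(0) = 6

3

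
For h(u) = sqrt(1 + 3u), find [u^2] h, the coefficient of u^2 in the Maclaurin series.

h(0) = 1
h′(0) = 3/2
h′′(0) = -9/4
Then c_k = h^(k)(0)/k! gives each Taylor coefficient.

-9/8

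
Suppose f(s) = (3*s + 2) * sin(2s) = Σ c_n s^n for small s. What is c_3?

-8/3

Shift and add copies of the series according to the polynomial's terms.
So c_3 = f′′′(0)/3! = -8/3.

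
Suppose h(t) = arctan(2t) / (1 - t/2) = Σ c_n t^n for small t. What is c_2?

1

Multiply the two series term by term and collect like powers.
h(0) = 0
h′(0) = 2
h′′(0) = 2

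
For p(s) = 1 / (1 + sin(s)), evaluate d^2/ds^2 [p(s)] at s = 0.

2

Write 1/(1+u) = 1 - u + u^2 - u^3 + ... and substitute the series for u.
From the series, [s^2] p = 1; multiply by 2! = 2 to get 2.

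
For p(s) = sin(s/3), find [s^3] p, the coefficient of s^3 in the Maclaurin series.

-1/162

Apply the Taylor formula c_k = f^(k)(a)/k!.
p(0) = 0
p′(0) = 1/3
p′′(0) = 0
p′′′(0) = -1/27
Dividing each by k! gives the coefficients c_0, ..., c_3.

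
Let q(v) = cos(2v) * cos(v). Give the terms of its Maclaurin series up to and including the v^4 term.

41*v^4/24 - 5*v^2/2 + 1

Expand each factor separately, then convolve coefficients.
[v^0] = 1;  [v^1] = 0;  [v^2] = -5/2;  [v^3] = 0;  [v^4] = 41/24.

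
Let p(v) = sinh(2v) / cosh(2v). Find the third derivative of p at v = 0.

Divide the numerator series by the denominator series (power-series long division).
The coefficient of v^3 in the expansion is -8/3, so p′′′(0) = 3! * (-8/3) = -16.

-16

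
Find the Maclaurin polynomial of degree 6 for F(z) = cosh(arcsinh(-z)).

Plug the Maclaurin series of the inner function into that of the outer and collect terms.
[z^0] = 1;  [z^1] = 0;  [z^2] = 1/2;  [z^3] = 0;  [z^4] = -1/8;  [z^5] = 0;  [z^6] = 1/16.

z^6/16 - z^4/8 + z^2/2 + 1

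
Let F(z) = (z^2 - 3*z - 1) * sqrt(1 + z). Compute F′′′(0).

Multiply each power in the prefactor through the base expansion.
The coefficient of z^3 in the expansion is 13/16, so F′′′(0) = 3! * (13/16) = 39/8.

39/8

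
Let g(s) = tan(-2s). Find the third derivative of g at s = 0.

The coefficient of s^3 in the expansion is -8/3, so g′′′(0) = 3! * (-8/3) = -16.

-16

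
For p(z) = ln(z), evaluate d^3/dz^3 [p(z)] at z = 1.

2

The coefficient of (z - 1)^3 in the expansion is 1/3, so p′′′(1) = 3! * (1/3) = 2.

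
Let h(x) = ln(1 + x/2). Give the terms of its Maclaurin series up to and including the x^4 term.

-x^4/64 + x^3/24 - x^2/8 + x/2

Compute the successive derivatives at the expansion point and divide by k!.
h(0) = 0
h′(0) = 1/2
h′′(0) = -1/4
h′′′(0) = 1/4
h^(4)(0) = -3/8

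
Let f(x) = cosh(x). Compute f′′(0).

From the series, [x^2] f = 1/2; multiply by 2! = 2 to get 1.

1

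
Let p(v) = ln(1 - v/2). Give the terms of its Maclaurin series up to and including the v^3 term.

-v^3/24 - v^2/8 - v/2

p(0) = 0
p′(0) = -1/2
p′′(0) = -1/4
p′′′(0) = -1/4
Dividing each by k! gives the coefficients c_0, ..., c_3.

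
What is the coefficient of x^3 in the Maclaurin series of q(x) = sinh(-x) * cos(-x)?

1/3

Write out both Maclaurin series and multiply, keeping only the needed powers.
[x^0] = 0;  [x^1] = -1;  [x^2] = 0;  [x^3] = 1/3.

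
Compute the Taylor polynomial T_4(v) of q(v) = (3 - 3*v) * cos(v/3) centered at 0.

Shift and add copies of the series according to the polynomial's terms.
q(0) = 3
q′(0) = -3
q′′(0) = -1/3
q′′′(0) = 1
q^(4)(0) = 1/27
Dividing each by k! gives the coefficients c_0, ..., c_4.

v^4/648 + v^3/6 - v^2/6 - 3*v + 3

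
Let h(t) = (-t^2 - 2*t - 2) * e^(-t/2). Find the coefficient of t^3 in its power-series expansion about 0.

7/24

Shift and add copies of the series according to the polynomial's terms.
h(0) = -2
h′(0) = -1
h′′(0) = -1/2
h′′′(0) = 7/4
So c_3 = h′′′(0)/3! = 7/24.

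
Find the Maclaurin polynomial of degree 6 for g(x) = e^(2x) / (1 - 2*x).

7828*x^6/45 + 1304*x^5/15 + 130*x^4/3 + 64*x^3/3 + 10*x^2 + 4*x + 1

Use 1/(1 - r) = Σ r^k on the denominator, then take the Cauchy product.
g(0) = 1
g′(0) = 4
g′′(0) = 20
g′′′(0) = 128
g^(4)(0) = 1040
g^(5)(0) = 10432
g^(6)(0) = 125248
The Taylor polynomial is Σ g^(k)(0)/k! · x^k.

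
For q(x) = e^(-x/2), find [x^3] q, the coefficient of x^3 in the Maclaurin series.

Apply the Taylor formula c_k = f^(k)(a)/k!.
[x^0] = 1;  [x^1] = -1/2;  [x^2] = 1/8;  [x^3] = -1/48.

-1/48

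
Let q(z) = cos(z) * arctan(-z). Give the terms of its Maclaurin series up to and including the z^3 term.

Multiply the two series term by term and collect like powers.
[z^0] = 0;  [z^1] = -1;  [z^2] = 0;  [z^3] = 5/6.

5*z^3/6 - z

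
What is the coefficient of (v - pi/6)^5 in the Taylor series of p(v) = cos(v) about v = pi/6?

-1/240

c_5 = p^(5)(pi/6)/5! = -1/240.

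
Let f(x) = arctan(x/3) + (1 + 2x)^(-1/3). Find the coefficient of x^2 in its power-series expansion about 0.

8/9

Add the two expansions coefficient-wise.
f(0) = 1
f′(0) = -1/3
f′′(0) = 16/9
So c_2 = f′′(0)/2! = 8/9.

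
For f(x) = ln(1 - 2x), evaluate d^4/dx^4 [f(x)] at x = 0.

-96

Differentiate repeatedly and evaluate at the center.
The coefficient of x^4 in the expansion is -4, so f^(4)(0) = 4! * (-4) = -96.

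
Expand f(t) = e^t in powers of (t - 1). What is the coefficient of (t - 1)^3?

Apply the Taylor formula c_k = f^(k)(a)/k!.
f(1) = e
f′(1) = e
f′′(1) = e
f′′′(1) = e

e/6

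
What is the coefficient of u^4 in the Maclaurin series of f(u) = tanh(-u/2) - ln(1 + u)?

Expand each term separately and add.
f(0) = 0
f′(0) = -3/2
f′′(0) = 1
f′′′(0) = -7/4
f^(4)(0) = 6
So c_4 = f^(4)(0)/4! = 1/4.

1/4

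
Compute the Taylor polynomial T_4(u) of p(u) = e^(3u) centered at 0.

p(0) = 1
p′(0) = 3
p′′(0) = 9
p′′′(0) = 27
p^(4)(0) = 81
Dividing each by k! gives the coefficients c_0, ..., c_4.

27*u^4/8 + 9*u^3/2 + 9*u^2/2 + 3*u + 1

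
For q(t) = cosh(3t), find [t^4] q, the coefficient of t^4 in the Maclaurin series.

27/8

[t^0] = 1;  [t^1] = 0;  [t^2] = 9/2;  [t^3] = 0;  [t^4] = 27/8.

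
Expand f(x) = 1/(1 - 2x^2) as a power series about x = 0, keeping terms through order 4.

4*x^4 + 2*x^2 + 1

Use the known series and substitute for the argument.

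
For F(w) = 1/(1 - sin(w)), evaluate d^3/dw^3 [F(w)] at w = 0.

5

Let u equal the inner series; expand the outer function in u and truncate.
From the series, [w^3] F = 5/6; multiply by 3! = 6 to get 5.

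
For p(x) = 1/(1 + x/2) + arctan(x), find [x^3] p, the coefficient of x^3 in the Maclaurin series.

Expand each term separately and add.
So c_3 = p′′′(0)/3! = -11/24.

-11/24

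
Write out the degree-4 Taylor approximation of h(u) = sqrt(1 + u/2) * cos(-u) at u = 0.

Expand each factor separately, then convolve coefficients.
[u^0] = 1;  [u^1] = 1/4;  [u^2] = -17/32;  [u^3] = -15/128;  [u^4] = 337/6144.

337*u^4/6144 - 15*u^3/128 - 17*u^2/32 + u/4 + 1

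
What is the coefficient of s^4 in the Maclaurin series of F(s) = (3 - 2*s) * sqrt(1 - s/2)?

17/2048

Shift and add copies of the series according to the polynomial's terms.
[s^0] = 3;  [s^1] = -11/4;  [s^2] = 13/32;  [s^3] = 5/128;  [s^4] = 17/2048.
So c_4 = F^(4)(0)/4! = 17/2048.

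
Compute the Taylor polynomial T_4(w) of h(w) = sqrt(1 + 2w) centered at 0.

h(0) = 1
h′(0) = 1
h′′(0) = -1
h′′′(0) = 3
h^(4)(0) = -15
Dividing each by k! gives the coefficients c_0, ..., c_4.

-5*w^4/8 + w^3/2 - w^2/2 + w + 1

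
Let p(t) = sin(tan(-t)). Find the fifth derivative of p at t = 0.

Plug the Maclaurin series of the inner function into that of the outer and collect terms.
The coefficient of t^5 in the expansion is 1/40, so p^(5)(0) = 5! * (1/40) = 3.

3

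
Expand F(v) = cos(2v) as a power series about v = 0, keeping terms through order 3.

1 - 2*v^2

Use the known series and substitute for the argument.
F(0) = 1
F′(0) = 0
F′′(0) = -4
F′′′(0) = 0
Dividing each by k! gives the coefficients c_0, ..., c_3.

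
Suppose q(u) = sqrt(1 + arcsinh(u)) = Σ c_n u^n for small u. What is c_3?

-1/48

Compose series: expand the inner function first, then feed it into the outer expansion.
q(0) = 1
q′(0) = 1/2
q′′(0) = -1/4
q′′′(0) = -1/8
So c_3 = q′′′(0)/3! = -1/48.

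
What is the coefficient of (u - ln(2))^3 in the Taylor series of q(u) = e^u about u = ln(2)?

1/3

[(u - ln(2))^0] = 2;  [(u - ln(2))^1] = 2;  [(u - ln(2))^2] = 1;  [(u - ln(2))^3] = 1/3.
So c_3 = q′′′(ln(2))/3! = 1/3.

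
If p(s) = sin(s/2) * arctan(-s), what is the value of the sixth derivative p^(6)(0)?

-1235/16

Take the Cauchy product of the two expansions.
The coefficient of s^6 in the expansion is -247/2304, so p^(6)(0) = 6! * (-247/2304) = -1235/16.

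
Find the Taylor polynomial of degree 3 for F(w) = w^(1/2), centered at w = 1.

F(1) = 1
F′(1) = 1/2
F′′(1) = -1/4
F′′′(1) = 3/8

(w - 1)^3/16 - (w - 1)^2/8 + (w - 1)/2 + 1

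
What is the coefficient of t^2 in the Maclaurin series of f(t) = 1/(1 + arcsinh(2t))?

4

Let u equal the inner series; expand the outer function in u and truncate.
f(0) = 1
f′(0) = -2
f′′(0) = 8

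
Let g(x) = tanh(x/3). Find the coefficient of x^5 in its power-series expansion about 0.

2/3645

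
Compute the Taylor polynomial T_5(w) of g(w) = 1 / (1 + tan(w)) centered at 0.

Use the geometric series for the reciprocal, then substitute.

-32*w^5/15 + 5*w^4/3 - 4*w^3/3 + w^2 - w + 1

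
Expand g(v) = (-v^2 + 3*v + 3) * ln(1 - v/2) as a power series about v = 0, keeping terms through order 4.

Multiply each power in the prefactor through the base expansion.

-3*v^4/64 - 15*v^2/8 - 3*v/2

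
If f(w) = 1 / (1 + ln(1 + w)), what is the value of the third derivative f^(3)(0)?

Write 1/(1+u) = 1 - u + u^2 - u^3 + ... and substitute the series for u.
From the series, [w^3] f = -7/3; multiply by 3! = 6 to get -14.

-14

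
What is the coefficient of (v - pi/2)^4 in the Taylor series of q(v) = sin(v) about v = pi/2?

Compute the successive derivatives at the expansion point and divide by k!.

1/24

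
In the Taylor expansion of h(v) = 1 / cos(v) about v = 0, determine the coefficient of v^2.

1/2

Write the quotient as an unknown series and match coefficients against numerator = denominator · series.
[v^0] = 1;  [v^1] = 0;  [v^2] = 1/2.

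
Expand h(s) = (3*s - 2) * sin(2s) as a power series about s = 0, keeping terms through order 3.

Distribute the polynomial across the series and collect like powers.
h(0) = 0
h′(0) = -4
h′′(0) = 12
h′′′(0) = 16
Dividing each by k! gives the coefficients c_0, ..., c_3.

8*s^3/3 + 6*s^2 - 4*s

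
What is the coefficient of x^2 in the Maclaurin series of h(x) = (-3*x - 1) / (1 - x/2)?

-7/4

Distribute the polynomial across the series and collect like powers.
h(0) = -1
h′(0) = -7/2
h′′(0) = -7/2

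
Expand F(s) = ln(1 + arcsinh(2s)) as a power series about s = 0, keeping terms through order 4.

-4*s^4/3 + 4*s^3/3 - 2*s^2 + 2*s

Plug the Maclaurin series of the inner function into that of the outer and collect terms.
F(0) = 0
F′(0) = 2
F′′(0) = -4
F′′′(0) = 8
F^(4)(0) = -32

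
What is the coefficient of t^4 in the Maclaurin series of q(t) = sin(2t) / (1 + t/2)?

5/12

Write out both Maclaurin series and multiply, keeping only the needed powers.
q(0) = 0
q′(0) = 2
q′′(0) = -2
q′′′(0) = -5
q^(4)(0) = 10
Dividing each by k! gives the coefficients c_0, ..., c_4.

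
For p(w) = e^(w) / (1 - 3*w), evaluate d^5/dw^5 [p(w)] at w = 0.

Use 1/(1 - r) = Σ r^k on the denominator, then take the Cauchy product.
From the series, [w^5] p = 5087/15; multiply by 5! = 120 to get 40696.

40696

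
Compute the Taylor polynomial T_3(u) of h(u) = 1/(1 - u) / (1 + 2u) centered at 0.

Multiply the two series term by term and collect like powers.

-5*u^3 + 3*u^2 - u + 1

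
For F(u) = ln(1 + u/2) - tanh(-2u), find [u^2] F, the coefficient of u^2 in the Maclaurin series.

Combine the two series term by term.
F(0) = 0
F′(0) = 5/2
F′′(0) = -1/4
So c_2 = F′′(0)/2! = -1/8.

-1/8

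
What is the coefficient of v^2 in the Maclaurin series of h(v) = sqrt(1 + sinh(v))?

-1/8

Let u equal the inner series; expand the outer function in u and truncate.
h(0) = 1
h′(0) = 1/2
h′′(0) = -1/4
So c_2 = h′′(0)/2! = -1/8.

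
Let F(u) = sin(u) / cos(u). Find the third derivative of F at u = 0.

Write the quotient as an unknown series and match coefficients against numerator = denominator · series.
From the series, [u^3] F = 1/3; multiply by 3! = 6 to get 2.

2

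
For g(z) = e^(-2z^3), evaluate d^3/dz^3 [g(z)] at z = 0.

-12

The coefficient of z^3 in the expansion is -2, so g′′′(0) = 3! * (-2) = -12.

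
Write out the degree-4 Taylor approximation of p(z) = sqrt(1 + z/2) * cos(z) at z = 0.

Write out both Maclaurin series and multiply, keeping only the needed powers.
p(0) = 1
p′(0) = 1/4
p′′(0) = -17/16
p′′′(0) = -45/64
p^(4)(0) = 337/256

337*z^4/6144 - 15*z^3/128 - 17*z^2/32 + z/4 + 1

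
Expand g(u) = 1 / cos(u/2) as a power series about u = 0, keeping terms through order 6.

Divide the numerator series by the denominator series (power-series long division).
[u^0] = 1;  [u^1] = 0;  [u^2] = 1/8;  [u^3] = 0;  [u^4] = 5/384;  [u^5] = 0;  [u^6] = 61/46080.

61*u^6/46080 + 5*u^4/384 + u^2/8 + 1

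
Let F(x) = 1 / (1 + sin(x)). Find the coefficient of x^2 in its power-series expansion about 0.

Use the geometric series for the reciprocal, then substitute.
So c_2 = F′′(0)/2! = 1.

1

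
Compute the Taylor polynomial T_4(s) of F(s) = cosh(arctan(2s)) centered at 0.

-14*s^4/3 + 2*s^2 + 1

Compose series: expand the inner function first, then feed it into the outer expansion.
[s^0] = 1;  [s^1] = 0;  [s^2] = 2;  [s^3] = 0;  [s^4] = -14/3.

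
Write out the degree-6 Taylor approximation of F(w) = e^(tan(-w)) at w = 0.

59*w^6/240 - 37*w^5/120 + 3*w^4/8 - w^3/2 + w^2/2 - w + 1

Compose series: expand the inner function first, then feed it into the outer expansion.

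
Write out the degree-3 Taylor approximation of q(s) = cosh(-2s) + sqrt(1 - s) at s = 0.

Add the two expansions coefficient-wise.

-s^3/16 + 15*s^2/8 - s/2 + 2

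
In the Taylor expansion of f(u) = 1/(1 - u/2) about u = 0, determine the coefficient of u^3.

1/8

f(0) = 1
f′(0) = 1/2
f′′(0) = 1/2
f′′′(0) = 3/4
So c_3 = f′′′(0)/3! = 1/8.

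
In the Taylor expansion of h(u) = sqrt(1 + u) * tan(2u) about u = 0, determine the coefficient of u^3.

29/12

Take the Cauchy product of the two expansions.
h(0) = 0
h′(0) = 2
h′′(0) = 2
h′′′(0) = 29/2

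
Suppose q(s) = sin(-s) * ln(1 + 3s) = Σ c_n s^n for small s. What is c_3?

9/2

Write out both Maclaurin series and multiply, keeping only the needed powers.
q(0) = 0
q′(0) = 0
q′′(0) = -6
q′′′(0) = 27
Then c_k = q^(k)(0)/k! gives each Taylor coefficient.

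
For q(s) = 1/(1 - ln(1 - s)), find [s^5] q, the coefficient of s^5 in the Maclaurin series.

Substitute the inner expansion into the outer series and collect powers.

-7/60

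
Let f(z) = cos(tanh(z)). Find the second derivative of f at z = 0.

-1

Plug the Maclaurin series of the inner function into that of the outer and collect terms.
The coefficient of z^2 in the expansion is -1/2, so f′′(0) = 2! * (-1/2) = -1.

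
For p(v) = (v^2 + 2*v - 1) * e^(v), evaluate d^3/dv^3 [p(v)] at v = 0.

11

Multiply each power in the prefactor through the base expansion.
The coefficient of v^3 in the expansion is 11/6, so p′′′(0) = 3! * (11/6) = 11.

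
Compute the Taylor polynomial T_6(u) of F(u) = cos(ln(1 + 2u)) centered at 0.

-152*u^6/9 + 32*u^5/3 - 20*u^4/3 + 4*u^3 - 2*u^2 + 1

Let u equal the inner series; expand the outer function in u and truncate.
[u^0] = 1;  [u^1] = 0;  [u^2] = -2;  [u^3] = 4;  [u^4] = -20/3;  [u^5] = 32/3;  [u^6] = -152/9.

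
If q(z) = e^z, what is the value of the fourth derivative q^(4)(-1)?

The coefficient of (z + 1)^4 in the expansion is e^(-1)/24, so q^(4)(-1) = 4! * (e^(-1)/24) = e^(-1).

e^(-1)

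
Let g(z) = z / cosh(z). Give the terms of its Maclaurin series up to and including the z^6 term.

Invert the denominator's series and multiply.
g(0) = 0
g′(0) = 1
g′′(0) = 0
g′′′(0) = -3
g^(4)(0) = 0
g^(5)(0) = 25
g^(6)(0) = 0

5*z^5/24 - z^3/2 + z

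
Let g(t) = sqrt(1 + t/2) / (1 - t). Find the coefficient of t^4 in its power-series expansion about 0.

2507/2048

Take the Cauchy product of the two expansions.
g(0) = 1
g′(0) = 5/4
g′′(0) = 39/16
g′′′(0) = 471/64
g^(4)(0) = 7521/256
So c_4 = g^(4)(0)/4! = 2507/2048.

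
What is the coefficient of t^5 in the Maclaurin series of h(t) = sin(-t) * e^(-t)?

1/30

Expand each factor separately, then convolve coefficients.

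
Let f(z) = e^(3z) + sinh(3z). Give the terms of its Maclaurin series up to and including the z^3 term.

9*z^3 + 9*z^2/2 + 6*z + 1

Combine the two series term by term.
[z^0] = 1;  [z^1] = 6;  [z^2] = 9/2;  [z^3] = 9.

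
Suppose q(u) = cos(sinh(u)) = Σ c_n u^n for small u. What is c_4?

Substitute the inner expansion into the outer series and collect powers.

-1/8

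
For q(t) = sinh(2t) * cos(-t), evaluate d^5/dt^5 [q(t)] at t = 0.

-38

Write out both Maclaurin series and multiply, keeping only the needed powers.
From the series, [t^5] q = -19/60; multiply by 5! = 120 to get -38.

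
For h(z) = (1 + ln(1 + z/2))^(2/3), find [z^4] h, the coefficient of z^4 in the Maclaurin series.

-361/15552

Plug the Maclaurin series of the inner function into that of the outer and collect terms.
h(0) = 1
h′(0) = 1/3
h′′(0) = -2/9
h′′′(0) = 31/108
h^(4)(0) = -361/648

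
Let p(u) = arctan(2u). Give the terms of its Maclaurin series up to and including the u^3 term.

-8*u^3/3 + 2*u

Differentiate repeatedly and evaluate at the center.
p(0) = 0
p′(0) = 2
p′′(0) = 0
p′′′(0) = -16
The Taylor polynomial is Σ p^(k)(0)/k! · u^k.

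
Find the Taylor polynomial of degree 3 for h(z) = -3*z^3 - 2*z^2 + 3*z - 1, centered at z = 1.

-3*(z - 1)^3 - 11*(z - 1)^2 - 10*(z - 1) - 3

Compute the successive derivatives at the expansion point and divide by k!.
[(z - 1)^0] = -3;  [(z - 1)^1] = -10;  [(z - 1)^2] = -11;  [(z - 1)^3] = -3.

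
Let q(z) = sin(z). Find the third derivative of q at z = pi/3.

-1/2

The coefficient of (z - pi/3)^3 in the expansion is -1/12, so q′′′(pi/3) = 3! * (-1/12) = -1/2.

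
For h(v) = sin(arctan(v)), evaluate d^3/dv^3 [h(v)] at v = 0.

Let u equal the inner series; expand the outer function in u and truncate.
From the series, [v^3] h = -1/2; multiply by 3! = 6 to get -3.

-3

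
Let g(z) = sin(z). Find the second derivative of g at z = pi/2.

-1

The coefficient of (z - pi/2)^2 in the expansion is -1/2, so g′′(pi/2) = 2! * (-1/2) = -1.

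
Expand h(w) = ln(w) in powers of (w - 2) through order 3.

[(w - 2)^0] = ln(2);  [(w - 2)^1] = 1/2;  [(w - 2)^2] = -1/8;  [(w - 2)^3] = 1/24.

(w - 2)^3/24 - (w - 2)^2/8 + (w - 2)/2 + ln(2)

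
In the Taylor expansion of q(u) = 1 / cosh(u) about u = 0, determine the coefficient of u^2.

Invert the denominator's series and multiply.
[u^0] = 1;  [u^1] = 0;  [u^2] = -1/2.
So c_2 = q′′(0)/2! = -1/2.

-1/2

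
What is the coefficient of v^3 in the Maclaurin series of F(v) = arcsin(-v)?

Differentiate repeatedly and evaluate at the center.
F(0) = 0
F′(0) = -1
F′′(0) = 0
F′′′(0) = -1
The Taylor polynomial is Σ F^(k)(0)/k! · v^k.

-1/6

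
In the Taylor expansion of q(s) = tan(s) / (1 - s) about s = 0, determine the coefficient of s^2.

Multiply the two series term by term and collect like powers.
q(0) = 0
q′(0) = 1
q′′(0) = 2
So c_2 = q′′(0)/2! = 1.

1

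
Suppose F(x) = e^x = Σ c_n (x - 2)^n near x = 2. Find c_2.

Differentiate repeatedly and evaluate at the center.
F(2) = e^(2)
F′(2) = e^(2)
F′′(2) = e^(2)

e^(2)/2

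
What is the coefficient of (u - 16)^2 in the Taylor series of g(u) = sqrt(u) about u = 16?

-1/512

g(16) = 4
g′(16) = 1/8
g′′(16) = -1/256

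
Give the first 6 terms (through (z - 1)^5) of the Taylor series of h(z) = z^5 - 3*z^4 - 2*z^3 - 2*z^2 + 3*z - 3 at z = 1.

(z - 1)^5 + 2*(z - 1)^4 - 4*(z - 1)^3 - 16*(z - 1)^2 - 14*(z - 1) - 6

[(z - 1)^0] = -6;  [(z - 1)^1] = -14;  [(z - 1)^2] = -16;  [(z - 1)^3] = -4;  [(z - 1)^4] = 2;  [(z - 1)^5] = 1.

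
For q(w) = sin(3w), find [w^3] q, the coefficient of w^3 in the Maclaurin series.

-9/2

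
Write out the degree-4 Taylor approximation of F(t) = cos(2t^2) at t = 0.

1 - 2*t^4

F(0) = 1
F′(0) = 0
F′′(0) = 0
F′′′(0) = 0
F^(4)(0) = -48
Dividing each by k! gives the coefficients c_0, ..., c_4.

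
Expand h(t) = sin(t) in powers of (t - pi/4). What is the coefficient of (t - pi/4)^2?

-sqrt(2)/4

Use the known series and substitute for the argument.
[(t - pi/4)^0] = sqrt(2)/2;  [(t - pi/4)^1] = sqrt(2)/2;  [(t - pi/4)^2] = -sqrt(2)/4.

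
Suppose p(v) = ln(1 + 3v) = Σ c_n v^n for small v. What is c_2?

-9/2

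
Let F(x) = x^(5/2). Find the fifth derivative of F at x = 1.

45/32

The coefficient of (x - 1)^5 in the expansion is 3/256, so F^(5)(1) = 5! * (3/256) = 45/32.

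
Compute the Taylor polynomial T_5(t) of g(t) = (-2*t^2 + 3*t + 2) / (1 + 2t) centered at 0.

Multiply each power in the prefactor through the base expansion.
[t^0] = 2;  [t^1] = -1;  [t^2] = 0;  [t^3] = 0;  [t^4] = 0;  [t^5] = 0.

2 - t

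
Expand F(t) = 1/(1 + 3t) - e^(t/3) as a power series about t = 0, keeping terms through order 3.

-4375*t^3/162 + 161*t^2/18 - 10*t/3

Combine the two series term by term.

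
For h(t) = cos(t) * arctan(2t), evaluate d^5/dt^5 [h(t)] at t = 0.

Take the Cauchy product of the two expansions.
The coefficient of t^5 in the expansion is 469/60, so h^(5)(0) = 5! * (469/60) = 938.

938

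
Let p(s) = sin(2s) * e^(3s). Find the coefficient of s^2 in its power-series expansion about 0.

Write out both Maclaurin series and multiply, keeping only the needed powers.
So c_2 = p′′(0)/2! = 6.

6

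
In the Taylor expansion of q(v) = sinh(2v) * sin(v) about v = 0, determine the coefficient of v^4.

Write out both Maclaurin series and multiply, keeping only the needed powers.
[v^0] = 0;  [v^1] = 0;  [v^2] = 2;  [v^3] = 0;  [v^4] = 1.

1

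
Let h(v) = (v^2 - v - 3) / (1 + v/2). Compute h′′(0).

Multiply each power in the prefactor through the base expansion.
From the series, [v^2] h = 3/4; multiply by 2! = 2 to get 3/2.

3/2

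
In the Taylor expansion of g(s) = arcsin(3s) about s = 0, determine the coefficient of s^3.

9/2

g(0) = 0
g′(0) = 3
g′′(0) = 0
g′′′(0) = 27
So c_3 = g′′′(0)/3! = 9/2.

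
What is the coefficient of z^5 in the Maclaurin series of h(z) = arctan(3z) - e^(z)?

Add the two expansions coefficient-wise.
So c_5 = h^(5)(0)/5! = 5831/120.

5831/120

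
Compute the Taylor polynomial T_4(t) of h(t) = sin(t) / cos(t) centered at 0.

Write the quotient as an unknown series and match coefficients against numerator = denominator · series.

t^3/3 + t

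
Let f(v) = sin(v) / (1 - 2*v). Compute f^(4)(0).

Expand 1/(denominator) as a geometric series and multiply by the numerator's series.
The coefficient of v^4 in the expansion is 23/3, so f^(4)(0) = 4! * (23/3) = 184.

184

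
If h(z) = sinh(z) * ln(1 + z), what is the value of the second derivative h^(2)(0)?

2

Take the Cauchy product of the two expansions.
The coefficient of z^2 in the expansion is 1, so h′′(0) = 2! * (1) = 2.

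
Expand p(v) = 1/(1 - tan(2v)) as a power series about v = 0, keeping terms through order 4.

80*v^4/3 + 32*v^3/3 + 4*v^2 + 2*v + 1

Let u equal the inner series; expand the outer function in u and truncate.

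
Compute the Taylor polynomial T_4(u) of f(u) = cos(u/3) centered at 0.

u^4/1944 - u^2/18 + 1

Apply the Taylor formula c_k = f^(k)(a)/k!.
f(0) = 1
f′(0) = 0
f′′(0) = -1/9
f′′′(0) = 0
f^(4)(0) = 1/81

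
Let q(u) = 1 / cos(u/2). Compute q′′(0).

1/4

Divide the numerator series by the denominator series (power-series long division).
From the series, [u^2] q = 1/8; multiply by 2! = 2 to get 1/4.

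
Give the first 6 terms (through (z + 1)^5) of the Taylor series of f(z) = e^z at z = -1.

f(-1) = e^(-1)
f′(-1) = e^(-1)
f′′(-1) = e^(-1)
f′′′(-1) = e^(-1)
f^(4)(-1) = e^(-1)
f^(5)(-1) = e^(-1)
Dividing each by k! gives the coefficients c_0, ..., c_5.

(z + 1)^5*e^(-1)/120 + (z + 1)^4*e^(-1)/24 + (z + 1)^3*e^(-1)/6 + (z + 1)^2*e^(-1)/2 + (z + 1)*e^(-1) + e^(-1)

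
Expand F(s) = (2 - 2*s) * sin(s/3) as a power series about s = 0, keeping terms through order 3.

Shift and add copies of the series according to the polynomial's terms.
F(0) = 0
F′(0) = 2/3
F′′(0) = -4/3
F′′′(0) = -2/27
Dividing each by k! gives the coefficients c_0, ..., c_3.

-s^3/81 - 2*s^2/3 + 2*s/3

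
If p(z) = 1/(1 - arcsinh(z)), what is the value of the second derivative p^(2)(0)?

2

Let u equal the inner series; expand the outer function in u and truncate.
From the series, [z^2] p = 1; multiply by 2! = 2 to get 2.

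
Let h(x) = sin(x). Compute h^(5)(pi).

-1

Apply the Taylor formula c_k = f^(k)(a)/k!.
The coefficient of (x - pi)^5 in the expansion is -1/120, so h^(5)(pi) = 5! * (-1/120) = -1.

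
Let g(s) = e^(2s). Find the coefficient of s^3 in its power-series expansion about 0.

g(0) = 1
g′(0) = 2
g′′(0) = 4
g′′′(0) = 8
So c_3 = g′′′(0)/3! = 4/3.

4/3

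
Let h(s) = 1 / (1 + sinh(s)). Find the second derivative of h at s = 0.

Write 1/(1+u) = 1 - u + u^2 - u^3 + ... and substitute the series for u.
The coefficient of s^2 in the expansion is 1, so h′′(0) = 2! * (1) = 2.

2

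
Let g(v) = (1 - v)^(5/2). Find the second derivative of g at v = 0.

15/4

Compute the successive derivatives at the expansion point and divide by k!.
From the series, [v^2] g = 15/8; multiply by 2! = 2 to get 15/4.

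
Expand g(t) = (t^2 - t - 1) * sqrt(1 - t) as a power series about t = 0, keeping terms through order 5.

t^5/256 - 3*t^4/128 - 5*t^3/16 + 13*t^2/8 - t/2 - 1

Shift and add copies of the series according to the polynomial's terms.
g(0) = -1
g′(0) = -1/2
g′′(0) = 13/4
g′′′(0) = -15/8
g^(4)(0) = -9/16
g^(5)(0) = 15/32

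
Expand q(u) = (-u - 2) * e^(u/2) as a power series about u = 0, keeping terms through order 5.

Multiply each power in the prefactor through the base expansion.
[u^0] = -2;  [u^1] = -2;  [u^2] = -3/4;  [u^3] = -1/6;  [u^4] = -5/192;  [u^5] = -1/320.

-u^5/320 - 5*u^4/192 - u^3/6 - 3*u^2/4 - 2*u - 2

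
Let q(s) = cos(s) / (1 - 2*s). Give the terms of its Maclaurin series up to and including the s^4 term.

Expand 1/(denominator) as a geometric series and multiply by the numerator's series.

337*s^4/24 + 7*s^3 + 7*s^2/2 + 2*s + 1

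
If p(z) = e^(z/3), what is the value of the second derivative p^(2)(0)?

Use the known series and substitute for the argument.
The coefficient of z^2 in the expansion is 1/18, so p′′(0) = 2! * (1/18) = 1/9.

1/9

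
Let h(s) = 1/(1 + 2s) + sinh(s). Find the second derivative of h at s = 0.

Add the two expansions coefficient-wise.
The coefficient of s^2 in the expansion is 4, so h′′(0) = 2! * (4) = 8.

8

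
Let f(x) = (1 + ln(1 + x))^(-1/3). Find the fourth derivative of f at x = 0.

Compose series: expand the inner function first, then feed it into the outer expansion.
The coefficient of x^4 in the expansion is 671/972, so f^(4)(0) = 4! * (671/972) = 1342/81.

1342/81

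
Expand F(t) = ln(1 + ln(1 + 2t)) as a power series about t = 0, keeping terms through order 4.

Compose series: expand the inner function first, then feed it into the outer expansion.
[t^0] = 0;  [t^1] = 2;  [t^2] = -4;  [t^3] = 28/3;  [t^4] = -70/3.

-70*t^4/3 + 28*t^3/3 - 4*t^2 + 2*t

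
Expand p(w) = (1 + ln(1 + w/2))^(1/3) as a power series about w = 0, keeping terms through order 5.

Substitute the inner expansion into the outer series and collect powers.
[w^0] = 1;  [w^1] = 1/6;  [w^2] = -5/72;  [w^3] = 23/648;  [w^4] = -155/7776;  [w^5] = 5537/466560.

5537*w^5/466560 - 155*w^4/7776 + 23*w^3/648 - 5*w^2/72 + w/6 + 1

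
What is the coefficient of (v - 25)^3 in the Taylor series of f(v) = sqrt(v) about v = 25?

f(25) = 5
f′(25) = 1/10
f′′(25) = -1/500
f′′′(25) = 3/25000
The Taylor polynomial is Σ f^(k)(25)/k! · (v - 25)^k.

1/50000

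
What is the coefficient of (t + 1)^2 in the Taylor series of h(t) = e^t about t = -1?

e^(-1)/2

h(-1) = e^(-1)
h′(-1) = e^(-1)
h′′(-1) = e^(-1)
So c_2 = h′′(-1)/2! = e^(-1)/2.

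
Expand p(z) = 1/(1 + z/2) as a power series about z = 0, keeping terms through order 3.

p(0) = 1
p′(0) = -1/2
p′′(0) = 1/2
p′′′(0) = -3/4
Dividing each by k! gives the coefficients c_0, ..., c_3.

-z^3/8 + z^2/4 - z/2 + 1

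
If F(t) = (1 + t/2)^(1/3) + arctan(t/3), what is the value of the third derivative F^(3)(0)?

-1/36

Expand each term separately and add.
The coefficient of t^3 in the expansion is -1/216, so F′′′(0) = 3! * (-1/216) = -1/36.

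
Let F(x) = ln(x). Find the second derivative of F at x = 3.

-1/9

The coefficient of (x - 3)^2 in the expansion is -1/18, so F′′(3) = 2! * (-1/18) = -1/9.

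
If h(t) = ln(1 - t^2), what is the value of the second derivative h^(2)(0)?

Compute the successive derivatives at the expansion point and divide by k!.
The coefficient of t^2 in the expansion is -1, so h′′(0) = 2! * (-1) = -2.

-2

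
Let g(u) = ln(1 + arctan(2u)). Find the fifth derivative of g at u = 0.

256

Plug the Maclaurin series of the inner function into that of the outer and collect terms.
The coefficient of u^5 in the expansion is 32/15, so g^(5)(0) = 5! * (32/15) = 256.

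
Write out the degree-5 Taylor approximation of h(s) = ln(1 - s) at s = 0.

-s^5/5 - s^4/4 - s^3/3 - s^2/2 - s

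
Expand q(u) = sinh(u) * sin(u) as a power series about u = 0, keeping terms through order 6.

-u^6/90 + u^2

Expand each factor separately, then convolve coefficients.
[u^0] = 0;  [u^1] = 0;  [u^2] = 1;  [u^3] = 0;  [u^4] = 0;  [u^5] = 0;  [u^6] = -1/90.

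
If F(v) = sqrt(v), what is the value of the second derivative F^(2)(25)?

-1/500

From the series, [(v - 25)^2] F = -1/1000; multiply by 2! = 2 to get -1/500.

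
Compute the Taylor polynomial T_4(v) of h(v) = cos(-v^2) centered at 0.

Use the known series and substitute for the argument.
h(0) = 1
h′(0) = 0
h′′(0) = 0
h′′′(0) = 0
h^(4)(0) = -12
The Taylor polynomial is Σ h^(k)(0)/k! · v^k.

1 - v^4/2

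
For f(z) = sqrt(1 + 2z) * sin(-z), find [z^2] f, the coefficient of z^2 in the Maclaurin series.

Write out both Maclaurin series and multiply, keeping only the needed powers.
f(0) = 0
f′(0) = -1
f′′(0) = -2
Dividing each by k! gives the coefficients c_0, ..., c_2.

-1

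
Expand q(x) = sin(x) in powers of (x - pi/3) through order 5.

Apply the Taylor formula c_k = f^(k)(a)/k!.
q(pi/3) = sqrt(3)/2
q′(pi/3) = 1/2
q′′(pi/3) = -sqrt(3)/2
q′′′(pi/3) = -1/2
q^(4)(pi/3) = sqrt(3)/2
q^(5)(pi/3) = 1/2

(x - pi/3)^5/240 + sqrt(3)*(x - pi/3)^4/48 - (x - pi/3)^3/12 - sqrt(3)*(x - pi/3)^2/4 + (x - pi/3)/2 + sqrt(3)/2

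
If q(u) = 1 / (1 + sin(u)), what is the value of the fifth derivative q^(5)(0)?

Expand as Σ (-1)^k u^k with u equal to the inner function's series.
The coefficient of u^5 in the expansion is -61/120, so q^(5)(0) = 5! * (-61/120) = -61.

-61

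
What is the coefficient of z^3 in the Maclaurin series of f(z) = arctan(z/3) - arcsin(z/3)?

-1/54

Add the two expansions coefficient-wise.
f(0) = 0
f′(0) = 0
f′′(0) = 0
f′′′(0) = -1/9
So c_3 = f′′′(0)/3! = -1/54.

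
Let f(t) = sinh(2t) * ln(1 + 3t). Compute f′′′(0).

Expand each factor separately, then convolve coefficients.
The coefficient of t^3 in the expansion is -9, so f′′′(0) = 3! * (-9) = -54.

-54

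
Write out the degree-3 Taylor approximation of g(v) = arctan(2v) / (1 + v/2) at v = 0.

Expand each factor separately, then convolve coefficients.

-13*v^3/6 - v^2 + 2*v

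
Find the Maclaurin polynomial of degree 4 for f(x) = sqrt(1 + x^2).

Apply the Taylor formula c_k = f^(k)(a)/k!.
[x^0] = 1;  [x^1] = 0;  [x^2] = 1/2;  [x^3] = 0;  [x^4] = -1/8.

-x^4/8 + x^2/2 + 1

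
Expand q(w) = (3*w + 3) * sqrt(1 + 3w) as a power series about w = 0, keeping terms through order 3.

27*w^3/16 + 9*w^2/8 + 15*w/2 + 3

Distribute the polynomial across the series and collect like powers.
q(0) = 3
q′(0) = 15/2
q′′(0) = 9/4
q′′′(0) = 81/8
Then c_k = q^(k)(0)/k! gives each Taylor coefficient.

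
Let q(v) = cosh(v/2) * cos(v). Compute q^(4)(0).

Write out both Maclaurin series and multiply, keeping only the needed powers.
From the series, [v^4] q = -7/384; multiply by 4! = 24 to get -7/16.

-7/16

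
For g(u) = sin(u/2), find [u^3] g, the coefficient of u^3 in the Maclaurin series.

g(0) = 0
g′(0) = 1/2
g′′(0) = 0
g′′′(0) = -1/8
So c_3 = g′′′(0)/3! = -1/48.

-1/48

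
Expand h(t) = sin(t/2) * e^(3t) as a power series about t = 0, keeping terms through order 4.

35*t^4/16 + 107*t^3/48 + 3*t^2/2 + t/2

Take the Cauchy product of the two expansions.
[t^0] = 0;  [t^1] = 1/2;  [t^2] = 3/2;  [t^3] = 107/48;  [t^4] = 35/16.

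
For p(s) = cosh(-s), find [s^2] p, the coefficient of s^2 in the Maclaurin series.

1/2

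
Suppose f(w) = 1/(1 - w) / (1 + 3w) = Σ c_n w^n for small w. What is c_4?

Expand each factor separately, then convolve coefficients.

61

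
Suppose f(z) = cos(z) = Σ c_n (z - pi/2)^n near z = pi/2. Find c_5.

Compute the successive derivatives at the expansion point and divide by k!.

-1/120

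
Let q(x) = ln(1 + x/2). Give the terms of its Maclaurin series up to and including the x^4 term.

q(0) = 0
q′(0) = 1/2
q′′(0) = -1/4
q′′′(0) = 1/4
q^(4)(0) = -3/8

-x^4/64 + x^3/24 - x^2/8 + x/2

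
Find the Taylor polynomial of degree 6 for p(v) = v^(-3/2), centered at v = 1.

p(1) = 1
p′(1) = -3/2
p′′(1) = 15/4
p′′′(1) = -105/8
p^(4)(1) = 945/16
p^(5)(1) = -10395/32
p^(6)(1) = 135135/64

3003*(v - 1)^6/1024 - 693*(v - 1)^5/256 + 315*(v - 1)^4/128 - 35*(v - 1)^3/16 + 15*(v - 1)^2/8 - 3*(v - 1)/2 + 1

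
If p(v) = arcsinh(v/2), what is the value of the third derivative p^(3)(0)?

-1/8

Apply the Taylor formula c_k = f^(k)(a)/k!.
From the series, [v^3] p = -1/48; multiply by 3! = 6 to get -1/8.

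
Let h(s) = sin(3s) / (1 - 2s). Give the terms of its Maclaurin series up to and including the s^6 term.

1281*s^6/20 + 1281*s^5/40 + 15*s^4 + 15*s^3/2 + 6*s^2 + 3*s

Write out both Maclaurin series and multiply, keeping only the needed powers.
[s^0] = 0;  [s^1] = 3;  [s^2] = 6;  [s^3] = 15/2;  [s^4] = 15;  [s^5] = 1281/40;  [s^6] = 1281/20.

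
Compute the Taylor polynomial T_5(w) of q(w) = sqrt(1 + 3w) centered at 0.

[w^0] = 1;  [w^1] = 3/2;  [w^2] = -9/8;  [w^3] = 27/16;  [w^4] = -405/128;  [w^5] = 1701/256.

1701*w^5/256 - 405*w^4/128 + 27*w^3/16 - 9*w^2/8 + 3*w/2 + 1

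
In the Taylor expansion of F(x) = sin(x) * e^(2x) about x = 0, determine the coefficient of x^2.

Take the Cauchy product of the two expansions.
F(0) = 0
F′(0) = 1
F′′(0) = 4

2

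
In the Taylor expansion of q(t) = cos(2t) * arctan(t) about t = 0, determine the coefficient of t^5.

Write out both Maclaurin series and multiply, keeping only the needed powers.
So c_5 = q^(5)(0)/5! = 23/15.

23/15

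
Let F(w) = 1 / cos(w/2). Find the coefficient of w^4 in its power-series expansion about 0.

Invert the denominator's series and multiply.
[w^0] = 1;  [w^1] = 0;  [w^2] = 1/8;  [w^3] = 0;  [w^4] = 5/384.

5/384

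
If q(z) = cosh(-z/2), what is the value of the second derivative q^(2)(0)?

1/4

The coefficient of z^2 in the expansion is 1/8, so q′′(0) = 2! * (1/8) = 1/4.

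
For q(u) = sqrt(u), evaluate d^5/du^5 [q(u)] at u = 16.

Apply the Taylor formula c_k = f^(k)(a)/k!.
The coefficient of (u - 16)^5 in the expansion is 7/67108864, so q^(5)(16) = 5! * (7/67108864) = 105/8388608.

105/8388608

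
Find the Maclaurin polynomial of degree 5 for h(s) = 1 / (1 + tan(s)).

-32*s^5/15 + 5*s^4/3 - 4*s^3/3 + s^2 - s + 1

Expand as Σ (-1)^k u^k with u equal to the inner function's series.
[s^0] = 1;  [s^1] = -1;  [s^2] = 1;  [s^3] = -4/3;  [s^4] = 5/3;  [s^5] = -32/15.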